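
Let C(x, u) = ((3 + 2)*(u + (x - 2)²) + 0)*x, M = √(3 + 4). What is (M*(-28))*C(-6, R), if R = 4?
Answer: 57120*√7 ≈ 1.5113e+5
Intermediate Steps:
M = √7 ≈ 2.6458
C(x, u) = x*(5*u + 5*(-2 + x)²) (C(x, u) = (5*(u + (-2 + x)²) + 0)*x = ((5*u + 5*(-2 + x)²) + 0)*x = (5*u + 5*(-2 + x)²)*x = x*(5*u + 5*(-2 + x)²))
(M*(-28))*C(-6, R) = (√7*(-28))*(5*(-6)*(4 + (-2 - 6)²)) = (-28*√7)*(5*(-6)*(4 + (-8)²)) = (-28*√7)*(5*(-6)*(4 + 64)) = (-28*√7)*(5*(-6)*68) = -28*√7*(-2040) = 57120*√7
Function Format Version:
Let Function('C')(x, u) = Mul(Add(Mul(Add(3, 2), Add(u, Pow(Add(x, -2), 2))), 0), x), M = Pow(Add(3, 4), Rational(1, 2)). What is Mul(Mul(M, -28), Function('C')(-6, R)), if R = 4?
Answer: Mul(57120, Pow(7, Rational(1, 2))) ≈ 1.5113e+5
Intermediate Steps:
M = Pow(7, Rational(1, 2)) ≈ 2.6458
Function('C')(x, u) = Mul(x, Add(Mul(5, u), Mul(5, Pow(Add(-2, x), 2)))) (Function('C')(x, u) = Mul(Add(Mul(5, Add(u, Pow(Add(-2, x), 2))), 0), x) = Mul(Add(Add(Mul(5, u), Mul(5, Pow(Add(-2, x), 2))), 0), x) = Mul(Add(Mul(5, u), Mul(5, Pow(Add(-2, x), 2))), x) = Mul(x, Add(Mul(5, u), Mul(5, Pow(Add(-2, x), 2)))))
Mul(Mul(M, -28), Function('C')(-6, R)) = Mul(Mul(Pow(7, Rational(1, 2)), -28), Mul(5, -6, Add(4, Pow(Add(-2, -6), 2)))) = Mul(Mul(-28, Pow(7, Rational(1, 2))), Mul(5, -6, Add(4, Pow(-8, 2)))) = Mul(Mul(-28, Pow(7, Rational(1, 2))), Mul(5, -6, Add(4, 64))) = Mul(Mul(-28, Pow(7, Rational(1, 2))), Mul(5, -6, 68)) = Mul(Mul(-28, Pow(7, Rational(1, 2))), -2040) = Mul(57120, Pow(7, Rational(1, 2)))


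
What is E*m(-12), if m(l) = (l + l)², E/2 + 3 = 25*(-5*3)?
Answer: -435456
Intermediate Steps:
E = -756 (E = -6 + 2*(25*(-5*3)) = -6 + 2*(25*(-15)) = -6 + 2*(-375) = -6 - 750 = -756)
m(l) = 4*l² (m(l) = (2*l)² = 4*l²)
E*m(-12) = -3024*(-12)² = -3024*144 = -756*576 = -435456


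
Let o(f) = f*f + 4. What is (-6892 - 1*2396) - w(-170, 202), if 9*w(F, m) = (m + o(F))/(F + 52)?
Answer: -546375/59 ≈ -9260.6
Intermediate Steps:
o(f) = 4 + f² (o(f) = f² + 4 = 4 + f²)
w(F, m) = (4 + m + F²)/(9*(52 + F)) (w(F, m) = ((m + (4 + F²))/(F + 52))/9 = ((4 + m + F²)/(52 + F))/9 = (4 + m + F²)/(9*(52 + F)))
(-6892 - 1*2396) - w(-170, 202) = (-6892 - 1*2396) - (4 + 202 + (-170)²)/(9*(52 - 170)) = (-6892 - 2396) - (4 + 202 + 28900)/(9*(-118)) = -9288 - (-1)*29106/(9*118) = -9288 - 1*(-1617/59) = -9288 + 1617/59 = -546375/59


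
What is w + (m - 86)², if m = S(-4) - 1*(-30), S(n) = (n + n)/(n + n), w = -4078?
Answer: -1053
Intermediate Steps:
S(n) = 1 (S(n) = (2*n)/((2*n)) = (2*n)*(1/(2*n)) = 1)
m = 31 (m = 1 - 1*(-30) = 1 + 30 = 31)
w + (m - 86)² = -4078 + (31 - 86)² = -4078 + (-55)² = -4078 + 3025 = -1053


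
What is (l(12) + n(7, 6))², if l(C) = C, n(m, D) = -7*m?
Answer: 1369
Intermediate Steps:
(l(12) + n(7, 6))² = (12 - 7*7)² = (12 - 49)² = (-37)² = 1369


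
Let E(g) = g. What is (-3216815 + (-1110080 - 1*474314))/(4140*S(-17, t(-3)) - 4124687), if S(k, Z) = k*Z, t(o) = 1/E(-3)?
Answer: 4801209/4101227 ≈ 1.1707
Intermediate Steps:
t(o) = -⅓ (t(o) = 1/(-3) = -⅓)
S(k, Z) = Z*k
(-3216815 + (-1110080 - 1*474314))/(4140*S(-17, t(-3)) - 4124687) = (-3216815 + (-1110080 - 1*474314))/(4140*(-⅓*(-17)) - 4124687) = (-3216815 + (-1110080 - 474314))/(4140*(17/3) - 4124687) = (-3216815 - 1584394)/(23460 - 4124687) = -4801209/(-4101227) = -4801209*(-1/4101227) = 4801209/4101227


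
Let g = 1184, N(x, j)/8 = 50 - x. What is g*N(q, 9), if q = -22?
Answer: 681984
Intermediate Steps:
N(x, j) = 400 - 8*x (N(x, j) = 8*(50 - x) = 400 - 8*x)
g*N(q, 9) = 1184*(400 - 8*(-22)) = 1184*(400 + 176) = 1184*576 = 681984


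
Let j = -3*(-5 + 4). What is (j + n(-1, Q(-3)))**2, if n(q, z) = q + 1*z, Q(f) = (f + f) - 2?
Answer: 36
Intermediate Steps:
Q(f) = -2 + 2*f (Q(f) = 2*f - 2 = -2 + 2*f)
n(q, z) = q + z
j = 3 (j = -3*(-1) = 3)
(j + n(-1, Q(-3)))**2 = (3 + (-1 + (-2 + 2*(-3))))**2 = (3 + (-1 + (-2 - 6)))**2 = (3 + (-1 - 8))**2 = (3 - 9)**2 = (-6)**2 = 36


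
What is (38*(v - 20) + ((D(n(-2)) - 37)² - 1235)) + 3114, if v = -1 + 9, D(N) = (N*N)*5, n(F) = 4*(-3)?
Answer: 467912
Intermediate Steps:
n(F) = -12
D(N) = 5*N² (D(N) = N²*5 = 5*N²)
v = 8
(38*(v - 20) + ((D(n(-2)) - 37)² - 1235)) + 3114 = (38*(8 - 20) + ((5*(-12)² - 37)² - 1235)) + 3114 = (38*(-12) + ((5*144 - 37)² - 1235)) + 3114 = (-456 + ((720 - 37)² - 1235)) + 3114 = (-456 + (683² - 1235)) + 3114 = (-456 + (466489 - 1235)) + 3114 = (-456 + 465254) + 3114 = 464798 + 3114 = 467912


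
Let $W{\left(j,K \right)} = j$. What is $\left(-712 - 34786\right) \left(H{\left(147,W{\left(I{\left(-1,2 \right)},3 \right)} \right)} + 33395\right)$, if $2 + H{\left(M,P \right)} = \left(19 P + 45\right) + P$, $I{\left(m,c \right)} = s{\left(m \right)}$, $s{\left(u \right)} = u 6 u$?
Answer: $-1191241884$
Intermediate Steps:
$s{\left(u \right)} = 6 u^{2}$ ($s{\left(u \right)} = 6 u u = 6 u^{2}$)
$I{\left(m,c \right)} = 6 m^{2}$
$H{\left(M,P \right)} = 43 + 20 P$ ($H{\left(M,P \right)} = -2 + \left(\left(19 P + 45\right) + P\right) = -2 + \left(\left(45 + 19 P\right) + P\right) = -2 + \left(45 + 20 P\right) = 43 + 20 P$)
$\left(-712 - 34786\right) \left(H{\left(147,W{\left(I{\left(-1,2 \right)},3 \right)} \right)} + 33395\right) = \left(-712 - 34786\right) \left(\left(43 + 20 \cdot 6 \left(-1\right)^{2}\right) + 33395\right) = - 35498 \left(\left(43 + 20 \cdot 6 \cdot 1\right) + 33395\right) = - 35498 \left(\left(43 + 20 \cdot 6\right) + 33395\right) = - 35498 \left(\left(43 + 120\right) + 33395\right) = - 35498 \left(163 + 33395\right) = \left(-35498\right) 33558 = -1191241884$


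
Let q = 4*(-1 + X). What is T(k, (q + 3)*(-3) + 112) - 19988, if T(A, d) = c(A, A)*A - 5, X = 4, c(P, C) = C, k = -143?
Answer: 456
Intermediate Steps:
q = 12 (q = 4*(-1 + 4) = 4*3 = 12)
T(A, d) = -5 + A² (T(A, d) = A*A - 5 = A² - 5 = -5 + A²)
T(k, (q + 3)*(-3) + 112) - 19988 = (-5 + (-143)²) - 19988 = (-5 + 20449) - 19988 = 20444 - 19988 = 456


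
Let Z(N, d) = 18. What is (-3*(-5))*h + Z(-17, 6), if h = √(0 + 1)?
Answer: 33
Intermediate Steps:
h = 1 (h = √1 = 1)
(-3*(-5))*h + Z(-17, 6) = -3*(-5)*1 + 18 = 15*1 + 18 = 15 + 18 = 33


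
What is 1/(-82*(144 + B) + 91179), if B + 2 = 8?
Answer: 1/78879 ≈ 1.2678e-5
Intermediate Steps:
B = 6 (B = -2 + 8 = 6)
1/(-82*(144 + B) + 91179) = 1/(-82*(144 + 6) + 91179) = 1/(-82*150 + 91179) = 1/(-12300 + 91179) = 1/78879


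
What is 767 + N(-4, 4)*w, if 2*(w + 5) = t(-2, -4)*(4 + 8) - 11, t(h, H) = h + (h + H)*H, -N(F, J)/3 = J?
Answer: -691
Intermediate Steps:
N(F, J) = -3*J
t(h, H) = h + H*(H + h) (t(h, H) = h + (H + h)*H = h + H*(H + h))
w = 243/2 (w = -5 + ((-2 + (-4)² - 4*(-2))*(4 + 8) - 11)/2 = -5 + ((-2 + 16 + 8)*12 - 11)/2 = -5 + (22*12 - 11)/2 = -5 + (264 - 11)/2 = -5 + (½)*253 = -5 + 253/2 = 243/2 ≈ 121.50)
767 + N(-4, 4)*w = 767 - 3*4*(243/2) = 767 - 12*243/2 = 767 - 1458 = -691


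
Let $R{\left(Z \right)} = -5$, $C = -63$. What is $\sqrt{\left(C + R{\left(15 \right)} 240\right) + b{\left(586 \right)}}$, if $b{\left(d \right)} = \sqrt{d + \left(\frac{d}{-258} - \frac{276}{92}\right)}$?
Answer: $\frac{\sqrt{-21017583 + 129 \sqrt{9663906}}}{129} \approx 35.198 i$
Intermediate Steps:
$b{\left(d \right)} = \sqrt{-3 + \frac{257 d}{258}}$ ($b{\left(d \right)} = \sqrt{d + \left(d \left(- \frac{1}{258}\right) - 3\right)} = \sqrt{d - \left(3 + \frac{d}{258}\right)} = \sqrt{-3 + \frac{257 d}{258}}$)
$\sqrt{\left(C + R{\left(15 \right)} 240\right) + b{\left(586 \right)}} = \sqrt{\left(-63 - 1200\right) + \frac{\sqrt{-199692 + 66306 \cdot 586}}{258}} = \sqrt{\left(-63 - 1200\right) + \frac{\sqrt{-199692 + 38855316}}{258}} = \sqrt{-1263 + \frac{\sqrt{38655624}}{258}} = \sqrt{-1263 + \frac{2 \sqrt{9663906}}{258}} = \sqrt{-1263 + \frac{\sqrt{9663906}}{129}}$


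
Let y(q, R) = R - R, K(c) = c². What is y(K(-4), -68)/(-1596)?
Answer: 0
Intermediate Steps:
y(q, R) = 0
y(K(-4), -68)/(-1596) = 0/(-1596) = 0*(-1/1596) = 0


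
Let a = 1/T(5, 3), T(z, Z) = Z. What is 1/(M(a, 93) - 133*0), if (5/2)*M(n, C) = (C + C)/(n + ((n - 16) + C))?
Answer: 1165/1116 ≈ 1.0439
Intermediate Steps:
a = ⅓ (a = 1/3 = ⅓ ≈ 0.33333)
M(n, C) = 4*C/(5*(-16 + C + 2*n)) (M(n, C) = 2*((C + C)/(n + ((n - 16) + C)))/5 = 2*((2*C)/(n + ((-16 + n) + C)))/5 = 2*((2*C)/(n + (-16 + C + n)))/5 = 2*((2*C)/(-16 + C + 2*n))/5 = 2*(2*C/(-16 + C + 2*n))/5 = 4*C/(5*(-16 + C + 2*n)))
1/(M(a, 93) - 133*0) = 1/((⅘)*93/(-16 + 93 + 2*(⅓)) - 133*0) = 1/((⅘)*93/(-16 + 93 + ⅔) + 0) = 1/((⅘)*93/(233/3) + 0) = 1/((⅘)*93*(3/233) + 0) = 1/(1116/1165 + 0) = 1/(1116/1165) = 1165/1116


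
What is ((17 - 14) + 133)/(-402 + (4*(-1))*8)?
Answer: -68/217 ≈ -0.31336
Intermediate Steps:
((17 - 14) + 133)/(-402 + (4*(-1))*8) = (3 + 133)/(-402 - 4*8) = 136/(-402 - 32) = 136/(-434) = 136*(-1/434) = -68/217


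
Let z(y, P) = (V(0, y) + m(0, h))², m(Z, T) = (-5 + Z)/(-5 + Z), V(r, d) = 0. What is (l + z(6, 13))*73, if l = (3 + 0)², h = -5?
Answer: 730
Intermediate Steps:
m(Z, T) = 1
z(y, P) = 1 (z(y, P) = (0 + 1)² = 1² = 1)
l = 9 (l = 3² = 9)
(l + z(6, 13))*73 = (9 + 1)*73 = 10*73 = 730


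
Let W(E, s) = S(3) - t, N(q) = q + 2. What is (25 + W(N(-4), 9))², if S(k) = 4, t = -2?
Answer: 961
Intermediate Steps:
N(q) = 2 + q
W(E, s) = 6 (W(E, s) = 4 - 1*(-2) = 4 + 2 = 6)
(25 + W(N(-4), 9))² = (25 + 6)² = 31² = 961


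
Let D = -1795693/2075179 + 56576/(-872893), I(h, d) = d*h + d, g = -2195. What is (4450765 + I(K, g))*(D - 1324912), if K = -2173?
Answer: -22123558668915229903538185/1811409222847 ≈ -1.2213e+13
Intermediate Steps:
I(h, d) = d + d*h
D = -1684853176953/1811409222847 (D = -1795693*1/2075179 + 56576*(-1/872893) = -1795693/2075179 - 56576/872893 = -1684853176953/1811409222847 ≈ -0.93013)
(4450765 + I(K, g))*(D - 1324912) = (4450765 - 2195*(1 - 2173))*(-1684853176953/1811409222847 - 1324912) = (4450765 - 2195*(-2172))*(-2399959501113841417/1811409222847) = (4450765 + 4767540)*(-2399959501113841417/1811409222847) = 9218305*(-2399959501113841417/1811409222847) = -22123558668915229903538185/1811409222847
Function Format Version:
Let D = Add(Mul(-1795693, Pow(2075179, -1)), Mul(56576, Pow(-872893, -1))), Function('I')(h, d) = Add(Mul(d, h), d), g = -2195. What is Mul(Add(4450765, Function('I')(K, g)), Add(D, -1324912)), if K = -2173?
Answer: Rational(-22123558668915229903538185, 1811409222847) ≈ -1.2213e+13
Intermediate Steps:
Function('I')(h, d) = Add(d, Mul(d, h))
D = Rational(-1684853176953, 1811409222847) (D = Add(Mul(-1795693, Rational(1, 2075179)), Mul(56576, Rational(-1, 872893))) = Add(Rational(-1795693, 2075179), Rational(-56576, 872893)) = Rational(-1684853176953, 1811409222847) ≈ -0.93013)
Mul(Add(4450765, Function('I')(K, g)), Add(D, -1324912)) = Mul(Add(4450765, Mul(-2195, Add(1, -2173))), Add(Rational(-1684853176953, 1811409222847), -1324912)) = Mul(Add(4450765, Mul(-2195, -2172)), Rational(-2399959501113841417, 1811409222847)) = Mul(Add(4450765, 4767540), Rational(-2399959501113841417, 1811409222847)) = Mul(9218305, Rational(-2399959501113841417, 1811409222847)) = Rational(-22123558668915229903538185, 1811409222847)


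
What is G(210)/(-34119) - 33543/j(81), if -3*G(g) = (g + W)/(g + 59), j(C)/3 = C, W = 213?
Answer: -3800715910/27534033 ≈ -138.04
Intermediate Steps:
j(C) = 3*C
G(g) = -(213 + g)/(3*(59 + g)) (G(g) = -(g + 213)/(3*(g + 59)) = -(213 + g)/(3*(59 + g)))
G(210)/(-34119) - 33543/j(81) = ((-213 - 1*210)/(3*(59 + 210)))/(-34119) - 33543/(3*81) = ((⅓)*(-213 - 210)/269)*(-1/34119) - 33543/243 = ((⅓)*(1/269)*(-423))*(-1/34119) - 33543*1/243 = -141/269*(-1/34119) - 3727/27 = 47/3059337 - 3727/27 = -3800715910/27534033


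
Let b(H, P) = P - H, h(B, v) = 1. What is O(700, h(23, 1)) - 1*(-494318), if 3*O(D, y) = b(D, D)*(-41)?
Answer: 494318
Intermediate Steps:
O(D, y) = 0 (O(D, y) = ((D - D)*(-41))/3 = (0*(-41))/3 = (⅓)*0 = 0)
O(700, h(23, 1)) - 1*(-494318) = 0 - 1*(-494318) = 0 + 494318 = 494318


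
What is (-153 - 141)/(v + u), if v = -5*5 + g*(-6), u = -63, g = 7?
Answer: 147/65 ≈ 2.2615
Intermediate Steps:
v = -67 (v = -5*5 + 7*(-6) = -25 - 42 = -67)
(-153 - 141)/(v + u) = (-153 - 141)/(-67 - 63) = -294/(-130) = -1/130*(-294) = 147/65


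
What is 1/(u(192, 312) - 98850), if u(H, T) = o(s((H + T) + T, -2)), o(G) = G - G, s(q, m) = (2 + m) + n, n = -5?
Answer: -1/98850 ≈ -1.0116e-5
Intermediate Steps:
s(q, m) = -3 + m (s(q, m) = (2 + m) - 5 = -3 + m)
o(G) = 0
u(H, T) = 0
1/(u(192, 312) - 98850) = 1/(0 - 98850) = 1/(-98850) = -1/98850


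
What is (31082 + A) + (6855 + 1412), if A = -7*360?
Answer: 36829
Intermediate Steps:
A = -2520
(31082 + A) + (6855 + 1412) = (31082 - 2520) + (6855 + 1412) = 28562 + 8267 = 36829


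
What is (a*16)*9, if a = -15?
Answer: -2160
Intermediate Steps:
(a*16)*9 = -15*16*9 = -240*9 = -2160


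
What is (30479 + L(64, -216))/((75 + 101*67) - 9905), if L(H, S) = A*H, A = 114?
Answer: -37775/3063 ≈ -12.333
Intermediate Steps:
L(H, S) = 114*H
(30479 + L(64, -216))/((75 + 101*67) - 9905) = (30479 + 114*64)/((75 + 101*67) - 9905) = (30479 + 7296)/((75 + 6767) - 9905) = 37775/(6842 - 9905) = 37775/(-3063) = 37775*(-1/3063) = -37775/3063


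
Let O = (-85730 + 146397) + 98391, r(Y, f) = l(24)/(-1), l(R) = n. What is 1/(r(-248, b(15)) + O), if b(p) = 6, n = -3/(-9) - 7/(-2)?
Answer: 6/954325 ≈ 6.2872e-6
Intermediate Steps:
n = 23/6 (n = -3*(-1/9) - 7*(-1/2) = 1/3 + 7/2 = 23/6 ≈ 3.8333)
l(R) = 23/6
r(Y, f) = -23/6 (r(Y, f) = (23/6)/(-1) = (23/6)*(-1) = -23/6)
O = 159058 (O = 60667 + 98391 = 159058)
1/(r(-248, b(15)) + O) = 1/(-23/6 + 159058) = 1/(954325/6) = 6/954325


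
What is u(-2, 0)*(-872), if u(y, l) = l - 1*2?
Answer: 1744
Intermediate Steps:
u(y, l) = -2 + l (u(y, l) = l - 2 = -2 + l)
u(-2, 0)*(-872) = (-2 + 0)*(-872) = -2*(-872) = 1744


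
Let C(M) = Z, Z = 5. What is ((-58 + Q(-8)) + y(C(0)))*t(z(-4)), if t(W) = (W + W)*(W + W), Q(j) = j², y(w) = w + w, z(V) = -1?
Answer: 64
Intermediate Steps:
C(M) = 5
y(w) = 2*w
t(W) = 4*W² (t(W) = (2*W)*(2*W) = 4*W²)
((-58 + Q(-8)) + y(C(0)))*t(z(-4)) = ((-58 + (-8)²) + 2*5)*(4*(-1)²) = ((-58 + 64) + 10)*(4*1) = (6 + 10)*4 = 16*4 = 64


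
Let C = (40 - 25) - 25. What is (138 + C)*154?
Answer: 19712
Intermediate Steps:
C = -10 (C = 15 - 25 = -10)
(138 + C)*154 = (138 - 10)*154 = 128*154 = 19712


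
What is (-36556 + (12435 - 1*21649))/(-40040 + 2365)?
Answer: 9154/7535 ≈ 1.2149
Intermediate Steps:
(-36556 + (12435 - 1*21649))/(-40040 + 2365) = (-36556 + (12435 - 21649))/(-37675) = (-36556 - 9214)*(-1/37675) = -45770*(-1/37675) = 9154/7535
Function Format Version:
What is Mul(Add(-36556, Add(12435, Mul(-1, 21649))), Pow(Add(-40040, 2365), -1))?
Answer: Rational(9154, 7535) ≈ 1.2149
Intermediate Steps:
Mul(Add(-36556, Add(12435, Mul(-1, 21649))), Pow(Add(-40040, 2365), -1)) = Mul(Add(-36556, Add(12435, -21649)), Pow(-37675, -1)) = Mul(Add(-36556, -9214), Rational(-1, 37675)) = Mul(-45770, Rational(-1, 37675)) = Rational(9154, 7535)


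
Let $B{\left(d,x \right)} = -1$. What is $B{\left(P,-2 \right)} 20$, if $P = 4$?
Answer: $-20$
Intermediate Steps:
$B{\left(P,-2 \right)} 20 = \left(-1\right) 20 = -20$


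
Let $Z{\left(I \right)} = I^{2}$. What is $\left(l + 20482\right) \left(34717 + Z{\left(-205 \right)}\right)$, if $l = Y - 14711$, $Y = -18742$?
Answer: $-995420482$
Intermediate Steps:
$l = -33453$ ($l = -18742 - 14711 = -33453$)
$\left(l + 20482\right) \left(34717 + Z{\left(-205 \right)}\right) = \left(-33453 + 20482\right) \left(34717 + \left(-205\right)^{2}\right) = - 12971 \left(34717 + 42025\right) = \left(-12971\right) 76742 = -995420482$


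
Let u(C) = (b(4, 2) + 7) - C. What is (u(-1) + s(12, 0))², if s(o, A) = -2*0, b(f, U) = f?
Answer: 144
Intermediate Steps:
s(o, A) = 0
u(C) = 11 - C (u(C) = (4 + 7) - C = 11 - C)
(u(-1) + s(12, 0))² = ((11 - 1*(-1)) + 0)² = ((11 + 1) + 0)² = (12 + 0)² = 12² = 144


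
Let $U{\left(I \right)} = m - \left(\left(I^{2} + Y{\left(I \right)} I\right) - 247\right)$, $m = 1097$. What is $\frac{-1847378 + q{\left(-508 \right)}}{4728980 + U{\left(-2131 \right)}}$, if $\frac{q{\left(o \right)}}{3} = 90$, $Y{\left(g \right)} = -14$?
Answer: $- \frac{1847108}{159329} \approx -11.593$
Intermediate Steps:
$q{\left(o \right)} = 270$ ($q{\left(o \right)} = 3 \cdot 90 = 270$)
$U{\left(I \right)} = 1344 - I^{2} + 14 I$ ($U{\left(I \right)} = 1097 - \left(\left(I^{2} - 14 I\right) - 247\right) = 1097 - \left(-247 + I^{2} - 14 I\right) = 1097 + \left(247 - I^{2} + 14 I\right) = 1344 - I^{2} + 14 I$)
$\frac{-1847378 + q{\left(-508 \right)}}{4728980 + U{\left(-2131 \right)}} = \frac{-1847378 + 270}{4728980 + \left(1344 - \left(-2131\right)^{2} + 14 \left(-2131\right)\right)} = - \frac{1847108}{4728980 - 4569651} = - \frac{1847108}{159329}$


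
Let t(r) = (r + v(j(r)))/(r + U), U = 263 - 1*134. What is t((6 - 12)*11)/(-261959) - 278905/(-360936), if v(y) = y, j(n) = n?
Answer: 511437017993/661853035368 ≈ 0.77273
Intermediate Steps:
U = 129 (U = 263 - 134 = 129)
t(r) = 2*r/(129 + r) (t(r) = (r + r)/(r + 129) = (2*r)/(129 + r) = 2*r/(129 + r))
t((6 - 12)*11)/(-261959) - 278905/(-360936) = (2*((6 - 12)*11)/(129 + (6 - 12)*11))/(-261959) - 278905/(-360936) = (2*(-6*11)/(129 - 6*11))*(-1/261959) - 278905*(-1/360936) = (2*(-66)/(129 - 66))*(-1/261959) + 278905/360936 = (2*(-66)/63)*(-1/261959) + 278905/360936 = (2*(-66)*(1/63))*(-1/261959) + 278905/360936 = -44/21*(-1/261959) + 278905/360936 = 44/5501139 + 278905/360936 = 511437017993/661853035368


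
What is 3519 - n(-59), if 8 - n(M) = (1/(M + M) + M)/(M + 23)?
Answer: 4973897/1416 ≈ 3512.6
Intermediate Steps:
n(M) = 8 - (M + 1/(2*M))/(23 + M) (n(M) = 8 - (1/(M + M) + M)/(M + 23) = 8 - (1/(2*M) + M)/(23 + M) = 8 - (M + 1/(2*M))/(23 + M))
3519 - n(-59) = 3519 - (-1 + 14*(-59)**2 + 368*(-59))/(2*(-59)*(23 - 59)) = 3519 - (-1)*(-1 + 14*3481 - 21712)/(2*59*(-36)) = 3519 - (-1)*(-1)*(-1 + 48734 - 21712)/(2*59*36) = 3519 - (-1)*(-1)*27021/(2*59*36) = 3519 - 1*9007/1416 = 3519 - 9007/1416 = 4973897/1416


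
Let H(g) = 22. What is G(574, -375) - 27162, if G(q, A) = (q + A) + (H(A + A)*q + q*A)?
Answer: -229585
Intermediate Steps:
G(q, A) = A + 23*q + A*q (G(q, A) = (q + A) + (22*q + q*A) = (A + q) + (22*q + A*q) = A + 23*q + A*q)
G(574, -375) - 27162 = (-375 + 23*574 - 375*574) - 27162 = (-375 + 13202 - 215250) - 27162 = -202423 - 27162 = -229585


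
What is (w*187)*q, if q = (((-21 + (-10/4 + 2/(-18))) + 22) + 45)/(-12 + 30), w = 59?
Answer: 8616773/324 ≈ 26595.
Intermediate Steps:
q = 781/324 (q = (((-21 + (-10*1/4 + 2*(-1/18))) + 22) + 45)/18 = (((-21 + (-5/2 - 1/9)) + 22) + 45)*(1/18) = (((-21 - 47/18) + 22) + 45)*(1/18) = ((-425/18 + 22) + 45)*(1/18) = (-29/18 + 45)*(1/18) = (781/18)*(1/18) = 781/324 ≈ 2.4105)
(w*187)*q = (59*187)*(781/324) = 11033*(781/324) = 8616773/324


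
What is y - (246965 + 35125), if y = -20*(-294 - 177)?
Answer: -272670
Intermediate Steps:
y = 9420 (y = -20*(-471) = 9420)
y - (246965 + 35125) = 9420 - (246965 + 35125) = 9420 - 1*282090 = 9420 - 282090 = -272670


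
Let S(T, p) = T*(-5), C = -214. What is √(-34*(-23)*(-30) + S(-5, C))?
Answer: I*√23435 ≈ 153.08*I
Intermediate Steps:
S(T, p) = -5*T
√(-34*(-23)*(-30) + S(-5, C)) = √(-34*(-23)*(-30) - 5*(-5)) = √(782*(-30) + 25) = √(-23460 + 25) = √(-23435) = I*√23435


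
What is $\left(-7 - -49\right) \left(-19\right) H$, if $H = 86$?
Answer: $-68628$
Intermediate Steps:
$\left(-7 - -49\right) \left(-19\right) H = \left(-7 - -49\right) \left(-19\right) 86 = \left(-7 + 49\right) \left(-19\right) 86 = 42 \left(-19\right) 86 = \left(-798\right) 86 = -68628$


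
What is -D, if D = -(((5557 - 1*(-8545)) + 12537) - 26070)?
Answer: 569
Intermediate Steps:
D = -569 (D = -(((5557 + 8545) + 12537) - 26070) = -((14102 + 12537) - 26070) = -(26639 - 26070) = -1*569 = -569)
-D = -1*(-569) = 569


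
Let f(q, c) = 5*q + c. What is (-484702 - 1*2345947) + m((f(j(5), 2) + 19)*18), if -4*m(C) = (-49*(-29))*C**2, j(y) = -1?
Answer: -32296505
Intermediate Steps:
f(q, c) = c + 5*q
m(C) = -1421*C**2/4 (m(C) = -(-49*(-29))*C**2/4 = -1421*C**2/4)
(-484702 - 1*2345947) + m((f(j(5), 2) + 19)*18) = (-484702 - 1*2345947) - 1421*324*((2 + 5*(-1)) + 19)**2/4 = (-484702 - 2345947) - 1421*324*((2 - 5) + 19)**2/4 = -2830649 - 1421*324*(-3 + 19)**2/4 = -2830649 - 1421*(16*18)**2/4 = -2830649 - 1421/4*288**2 = -2830649 - 1421/4*82944 = -2830649 - 29465856 = -32296505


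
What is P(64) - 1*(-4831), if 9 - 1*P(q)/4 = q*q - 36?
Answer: -11373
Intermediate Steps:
P(q) = 180 - 4*q**2 (P(q) = 36 - 4*(q*q - 36) = 36 - 4*(q**2 - 36) = 36 - 4*(-36 + q**2) = 36 + (144 - 4*q**2) = 180 - 4*q**2)
P(64) - 1*(-4831) = (180 - 4*64**2) - 1*(-4831) = (180 - 4*4096) + 4831 = (180 - 16384) + 4831 = -16204 + 4831 = -11373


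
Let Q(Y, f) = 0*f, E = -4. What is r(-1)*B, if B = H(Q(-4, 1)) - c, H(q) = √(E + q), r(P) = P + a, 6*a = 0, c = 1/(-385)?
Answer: -1/385 - 2*I ≈ -0.0025974 - 2.0*I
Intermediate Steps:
c = -1/385 ≈ -0.0025974
Q(Y, f) = 0
a = 0 (a = (⅙)*0 = 0)
r(P) = P (r(P) = P + 0 = P)
H(q) = √(-4 + q)
B = 1/385 + 2*I (B = √(-4 + 0) - 1*(-1/385) = √(-4) + 1/385 = 2*I + 1/385 = 1/385 + 2*I ≈ 0.0025974 + 2.0*I)
r(-1)*B = -(1/385 + 2*I) = -1/385 - 2*I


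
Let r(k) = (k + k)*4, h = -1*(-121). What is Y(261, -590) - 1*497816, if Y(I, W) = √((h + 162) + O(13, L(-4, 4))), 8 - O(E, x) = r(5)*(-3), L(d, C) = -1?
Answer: -497816 + √411 ≈ -4.9780e+5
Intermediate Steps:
h = 121
r(k) = 8*k (r(k) = (2*k)*4 = 8*k)
O(E, x) = 128 (O(E, x) = 8 - 8*5*(-3) = 8 - 40*(-3) = 8 - 1*(-120) = 8 + 120 = 128)
Y(I, W) = √411 (Y(I, W) = √((121 + 162) + 128) = √(283 + 128) = √411)
Y(261, -590) - 1*497816 = √411 - 1*497816 = √411 - 497816 = -497816 + √411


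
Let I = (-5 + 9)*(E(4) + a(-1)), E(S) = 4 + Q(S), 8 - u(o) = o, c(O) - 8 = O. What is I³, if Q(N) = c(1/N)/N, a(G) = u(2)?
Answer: 7189057/64 ≈ 1.1233e+5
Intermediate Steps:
c(O) = 8 + O
u(o) = 8 - o
a(G) = 6 (a(G) = 8 - 1*2 = 8 - 2 = 6)
Q(N) = (8 + 1/N)/N
E(S) = 4 + (1 + 8*S)/S²
I = 193/4 (I = (-5 + 9)*((4 + 4⁻² + 8/4) + 6) = 4*((4 + 1/16 + 8*(¼)) + 6) = 4*((4 + 1/16 + 2) + 6) = 4*(97/16 + 6) = 4*(193/16) = 193/4 ≈ 48.250)
I³ = (193/4)³ = 7189057/64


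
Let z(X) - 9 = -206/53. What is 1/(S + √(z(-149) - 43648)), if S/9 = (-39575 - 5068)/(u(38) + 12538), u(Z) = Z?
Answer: -29755809504/41597977034245 - 17572864*I*√122592869/41597977034245 ≈ -0.00071532 - 0.0046774*I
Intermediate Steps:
z(X) = 271/53 (z(X) = 9 - 206/53 = 271/53)
S = -133929/4192 (S = 9*((-39575 - 5068)/(38 + 12538)) = 9*(-44643/12576) = 9*(-44643*1/12576) = 9*(-14881/4192) = -133929/4192 ≈ -31.949)
1/(S + √(z(-149) - 43648)) = 1/(-133929/4192 + √(271/53 - 43648)) = 1/(-133929/4192 + √(-2313073/53)) = 1/(-133929/4192 + I*√122592869/53)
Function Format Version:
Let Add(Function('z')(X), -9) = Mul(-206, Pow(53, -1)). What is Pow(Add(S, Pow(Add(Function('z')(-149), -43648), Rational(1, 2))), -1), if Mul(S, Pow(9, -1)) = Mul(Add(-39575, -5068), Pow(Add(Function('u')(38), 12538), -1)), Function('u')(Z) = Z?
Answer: Add(Rational(-29755809504, 41597977034245), Mul(Rational(-17572864, 41597977034245), I, Pow(122592869, Rational(1, 2)))) ≈ Add(-0.00071532, Mul(-0.0046774, I))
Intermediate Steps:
Function('z')(X) = Rational(271, 53) (Function('z')(X) = Add(9, Mul(-206, Pow(53, -1))) = Add(9, Mul(-206, Rational(1, 53))) = Add(9, Rational(-206, 53)) = Rational(271, 53))
S = Rational(-133929, 4192) (S = Mul(9, Mul(Add(-39575, -5068), Pow(Add(38, 12538), -1))) = Mul(9, Mul(-44643, Pow(12576, -1))) = Mul(9, Mul(-44643, Rational(1, 12576))) = Mul(9, Rational(-14881, 4192)) = Rational(-133929, 4192) ≈ -31.949)
Pow(Add(S, Pow(Add(Function('z')(-149), -43648), Rational(1, 2))), -1) = Pow(Add(Rational(-133929, 4192), Pow(Add(Rational(271, 53), -43648), Rational(1, 2))), -1) = Pow(Add(Rational(-133929, 4192), Pow(Rational(-2313073, 53), Rational(1, 2))), -1) = Pow(Add(Rational(-133929, 4192), Mul(Rational(1, 53), I, Pow(122592869, Rational(1, 2)))), -1)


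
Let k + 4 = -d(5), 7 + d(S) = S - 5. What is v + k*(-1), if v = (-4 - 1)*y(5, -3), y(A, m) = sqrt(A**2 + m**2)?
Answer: -3 - 5*sqrt(34) ≈ -32.155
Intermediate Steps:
d(S) = -12 + S (d(S) = -7 + (S - 5) = -7 + (-5 + S) = -12 + S)
k = 3 (k = -4 - (-12 + 5) = -4 - 1*(-7) = -4 + 7 = 3)
v = -5*sqrt(34) (v = (-4 - 1)*sqrt(5**2 + (-3)**2) = -5*sqrt(25 + 9) = -5*sqrt(34) ≈ -29.155)
v + k*(-1) = -5*sqrt(34) + 3*(-1) = -5*sqrt(34) - 3 = -3 - 5*sqrt(34)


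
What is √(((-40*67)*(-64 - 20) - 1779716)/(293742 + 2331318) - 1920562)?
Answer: I*√827155099756362435/656265 ≈ 1385.8*I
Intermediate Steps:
√(((-40*67)*(-64 - 20) - 1779716)/(293742 + 2331318) - 1920562) = √((-2680*(-84) - 1779716)/2625060 - 1920562) = √((225120 - 1779716)*(1/2625060) - 1920562) = √(-1554596*1/2625060 - 1920562) = √(-388649/656265 - 1920562) = √(-1260398009579/656265) = I*√827155099756362435/656265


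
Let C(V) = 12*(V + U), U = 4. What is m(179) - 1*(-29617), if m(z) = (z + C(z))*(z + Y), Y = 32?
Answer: 530742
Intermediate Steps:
C(V) = 48 + 12*V (C(V) = 12*(V + 4) = 12*(4 + V) = 48 + 12*V)
m(z) = (32 + z)*(48 + 13*z) (m(z) = (z + (48 + 12*z))*(z + 32) = (48 + 13*z)*(32 + z) = (32 + z)*(48 + 13*z))
m(179) - 1*(-29617) = (1536 + 13*179² + 464*179) - 1*(-29617) = (1536 + 13*32041 + 83056) + 29617 = (1536 + 416533 + 83056) + 29617 = 501125 + 29617 = 530742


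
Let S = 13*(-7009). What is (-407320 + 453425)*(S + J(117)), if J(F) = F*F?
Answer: -3569817940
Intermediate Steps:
J(F) = F²
S = -91117
(-407320 + 453425)*(S + J(117)) = (-407320 + 453425)*(-91117 + 117²) = 46105*(-91117 + 13689) = 46105*(-77428) = -3569817940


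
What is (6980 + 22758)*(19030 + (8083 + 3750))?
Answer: 917803894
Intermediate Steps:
(6980 + 22758)*(19030 + (8083 + 3750)) = 29738*(19030 + 11833) = 29738*30863 = 917803894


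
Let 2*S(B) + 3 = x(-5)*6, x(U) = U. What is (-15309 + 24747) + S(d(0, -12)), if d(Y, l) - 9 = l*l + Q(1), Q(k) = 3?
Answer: 18843/2 ≈ 9421.5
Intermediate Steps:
d(Y, l) = 12 + l² (d(Y, l) = 9 + (l*l + 3) = 9 + (l² + 3) = 9 + (3 + l²) = 12 + l²)
S(B) = -33/2 (S(B) = -3/2 + (-5*6)/2 = -3/2 + (½)*(-30) = -3/2 - 15 = -33/2)
(-15309 + 24747) + S(d(0, -12)) = (-15309 + 24747) - 33/2 = 9438 - 33/2 = 18843/2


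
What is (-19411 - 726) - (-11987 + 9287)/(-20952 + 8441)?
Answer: -251936707/12511 ≈ -20137.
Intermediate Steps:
(-19411 - 726) - (-11987 + 9287)/(-20952 + 8441) = -20137 - (-2700)/(-12511) = -20137 - (-2700)*(-1)/12511 = -20137 - 1*2700/12511 = -20137 - 2700/12511 = -251936707/12511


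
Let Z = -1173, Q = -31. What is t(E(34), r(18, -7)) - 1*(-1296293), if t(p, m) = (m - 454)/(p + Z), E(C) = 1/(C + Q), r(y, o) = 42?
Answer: 2280180005/1759 ≈ 1.2963e+6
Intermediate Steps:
E(C) = 1/(-31 + C) (E(C) = 1/(C - 31) = 1/(-31 + C))
t(p, m) = (-454 + m)/(-1173 + p) (t(p, m) = (m - 454)/(p - 1173) = (-454 + m)/(-1173 + p))
t(E(34), r(18, -7)) - 1*(-1296293) = (-454 + 42)/(-1173 + 1/(-31 + 34)) - 1*(-1296293) = -412/(-1173 + 1/3) + 1296293 = -412/(-3518/3) + 1296293 = -3/3518*(-412) + 1296293 = 618/1759 + 1296293 = 2280180005/1759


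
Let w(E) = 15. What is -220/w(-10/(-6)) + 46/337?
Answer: -14690/1011 ≈ -14.530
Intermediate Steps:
-220/w(-10/(-6)) + 46/337 = -220/15 + 46/337 = -220*1/15 + 46*(1/337) = -44/3 + 46/337 = -14690/1011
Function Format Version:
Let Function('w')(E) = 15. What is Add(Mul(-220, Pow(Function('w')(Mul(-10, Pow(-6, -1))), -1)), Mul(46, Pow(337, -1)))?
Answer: Rational(-14690, 1011) ≈ -14.530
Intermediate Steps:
Add(Mul(-220, Pow(Function('w')(Mul(-10, Pow(-6, -1))), -1)), Mul(46, Pow(337, -1))) = Add(Mul(-220, Pow(15, -1)), Mul(46, Pow(337, -1))) = Add(Mul(-220, Rational(1, 15)), Mul(46, Rational(1, 337))) = Add(Rational(-44, 3), Rational(46, 337)) = Rational(-14690, 1011)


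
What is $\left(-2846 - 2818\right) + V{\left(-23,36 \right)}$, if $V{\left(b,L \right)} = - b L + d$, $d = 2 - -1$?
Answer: $-4833$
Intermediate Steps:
$d = 3$ ($d = 2 + 1 = 3$)
$V{\left(b,L \right)} = 3 - L b$ ($V{\left(b,L \right)} = - b L + 3 = - L b + 3 = 3 - L b$)
$\left(-2846 - 2818\right) + V{\left(-23,36 \right)} = \left(-2846 - 2818\right) - \left(-3 + 36 \left(-23\right)\right) = -5664 + \left(3 + 828\right) = -5664 + 831 = -4833$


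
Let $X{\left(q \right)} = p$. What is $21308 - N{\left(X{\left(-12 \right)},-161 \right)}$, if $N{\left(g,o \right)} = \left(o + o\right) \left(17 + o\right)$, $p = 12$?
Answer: $-25060$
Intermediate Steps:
$X{\left(q \right)} = 12$
$N{\left(g,o \right)} = 2 o \left(17 + o\right)$
$21308 - N{\left(X{\left(-12 \right)},-161 \right)} = 21308 - 2 \left(-161\right) \left(17 - 161\right) = 21308 - 2 \left(-161\right) \left(-144\right) = 21308 - 46368 = -25060$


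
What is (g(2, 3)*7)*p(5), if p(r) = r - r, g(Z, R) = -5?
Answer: 0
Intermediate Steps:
p(r) = 0
(g(2, 3)*7)*p(5) = -5*7*0 = -35*0 = 0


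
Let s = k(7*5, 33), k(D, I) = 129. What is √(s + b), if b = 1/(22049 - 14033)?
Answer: √518066565/2004 ≈ 11.358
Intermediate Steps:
s = 129
b = 1/8016 ≈ 0.00012475
√(s + b) = √(129 + 1/8016) = √(1034065/8016) = √518066565/2004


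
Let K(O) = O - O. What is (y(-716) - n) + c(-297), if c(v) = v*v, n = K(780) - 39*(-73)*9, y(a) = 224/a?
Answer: 11202838/179 ≈ 62586.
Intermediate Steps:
K(O) = 0
n = 25623 (n = 0 - 39*(-73)*9 = 0 - (-2847)*9 = 0 - 1*(-25623) = 0 + 25623 = 25623)
c(v) = v²
(y(-716) - n) + c(-297) = (224/(-716) - 1*25623) + (-297)² = (224*(-1/716) - 25623) + 88209 = (-56/179 - 25623) + 88209 = -4586573/179 + 88209 = 11202838/179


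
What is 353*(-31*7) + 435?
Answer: -76166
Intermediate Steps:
353*(-31*7) + 435 = 353*(-217) + 435 = -76601 + 435 = -76166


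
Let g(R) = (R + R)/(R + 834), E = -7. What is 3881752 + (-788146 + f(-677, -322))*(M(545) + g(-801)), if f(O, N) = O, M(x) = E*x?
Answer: 33566887949/11 ≈ 3.0515e+9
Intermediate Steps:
M(x) = -7*x
g(R) = 2*R/(834 + R) (g(R) = (2*R)/(834 + R) = 2*R/(834 + R))
3881752 + (-788146 + f(-677, -322))*(M(545) + g(-801)) = 3881752 + (-788146 - 677)*(-7*545 + 2*(-801)/(834 - 801)) = 3881752 - 788823*(-3815 + 2*(-801)/33) = 3881752 - 788823*(-3815 + 2*(-801)*(1/33)) = 3881752 - 788823*(-3815 - 534/11) = 3881752 - 788823*(-42499/11) = 3881752 + 33524188677/11 = 33566887949/11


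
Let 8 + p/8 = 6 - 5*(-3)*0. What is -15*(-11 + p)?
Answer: 405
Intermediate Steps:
p = -16 (p = -64 + 8*(6 - 5*(-3)*0) = -64 + 8*(6 - (-15)*0) = -64 + 8*(6 - 1*0) = -64 + 8*(6 + 0) = -64 + 8*6 = -64 + 48 = -16)
-15*(-11 + p) = -15*(-11 - 16) = -15*(-27) = 405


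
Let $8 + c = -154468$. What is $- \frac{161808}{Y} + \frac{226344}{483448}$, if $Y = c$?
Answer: $\frac{168438199}{111132609} \approx 1.5156$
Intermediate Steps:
$c = -154476$ ($c = -8 - 154468 = -154476$)
$Y = -154476$
$- \frac{161808}{Y} + \frac{226344}{483448} = - \frac{161808}{-154476} + \frac{226344}{483448} = \left(-161808\right) \left(- \frac{1}{154476}\right) + 226344 \cdot \frac{1}{483448} = \frac{13484}{12873} + \frac{28293}{60431} = \frac{168438199}{111132609}$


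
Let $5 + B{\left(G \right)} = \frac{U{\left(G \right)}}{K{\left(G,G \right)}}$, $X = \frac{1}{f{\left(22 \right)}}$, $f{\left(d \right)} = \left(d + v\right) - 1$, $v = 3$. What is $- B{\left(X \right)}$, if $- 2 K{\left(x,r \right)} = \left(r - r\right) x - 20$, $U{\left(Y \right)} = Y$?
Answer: $\frac{1199}{240} \approx 4.9958$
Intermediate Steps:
$f{\left(d \right)} = 2 + d$ ($f{\left(d \right)} = \left(d + 3\right) - 1 = \left(3 + d\right) - 1 = 2 + d$)
$K{\left(x,r \right)} = 10$ ($K{\left(x,r \right)} = - \frac{\left(r - r\right) x - 20}{2} = - \frac{0 x - 20}{2} = - \frac{0 - 20}{2} = \left(- \frac{1}{2}\right) \left(-20\right) = 10$)
$X = \frac{1}{24}$ ($X = \frac{1}{2 + 22} = \frac{1}{24} \approx 0.041667$)
$B{\left(G \right)} = -5 + \frac{G}{10}$
$- B{\left(X \right)} = - (-5 + \frac{1}{10} \cdot \frac{1}{24}) = - (-5 + \frac{1}{240}) = \left(-1\right) \left(- \frac{1199}{240}\right) = \frac{1199}{240}$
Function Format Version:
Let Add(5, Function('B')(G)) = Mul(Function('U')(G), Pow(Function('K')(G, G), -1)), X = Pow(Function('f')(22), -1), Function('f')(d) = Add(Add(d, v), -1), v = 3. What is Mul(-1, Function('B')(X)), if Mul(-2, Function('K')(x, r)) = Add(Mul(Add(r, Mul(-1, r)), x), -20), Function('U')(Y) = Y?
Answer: Rational(1199, 240) ≈ 4.9958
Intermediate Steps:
Function('f')(d) = Add(2, d) (Function('f')(d) = Add(Add(d, 3), -1) = Add(Add(3, d), -1) = Add(2, d))
Function('K')(x, r) = 10 (Function('K')(x, r) = Mul(Rational(-1, 2), Add(Mul(Add(r, Mul(-1, r)), x), -20)) = Mul(Rational(-1, 2), Add(Mul(0, x), -20)) = Mul(Rational(-1, 2), Add(0, -20)) = Mul(Rational(-1, 2), -20) = 10)
X = Rational(1, 24) (X = Pow(Add(2, 22), -1) = Pow(24, -1) = Rational(1, 24) ≈ 0.041667)
Function('B')(G) = Add(-5, Mul(Rational(1, 10), G)) (Function('B')(G) = Add(-5, Mul(G, Pow(10, -1))) = Add(-5, Mul(G, Rational(1, 10))) = Add(-5, Mul(Rational(1, 10), G)))
Mul(-1, Function('B')(X)) = Mul(-1, Add(-5, Mul(Rational(1, 10), Rational(1, 24)))) = Mul(-1, Add(-5, Rational(1, 240))) = Mul(-1, Rational(-1199, 240)) = Rational(1199, 240)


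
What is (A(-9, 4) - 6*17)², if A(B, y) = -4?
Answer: 11236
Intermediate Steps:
(A(-9, 4) - 6*17)² = (-4 - 6*17)² = (-4 - 102)² = (-106)² = 11236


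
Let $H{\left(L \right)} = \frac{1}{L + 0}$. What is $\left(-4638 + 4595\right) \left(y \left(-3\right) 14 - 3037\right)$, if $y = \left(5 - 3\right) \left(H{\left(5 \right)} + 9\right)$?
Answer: $\frac{819107}{5} \approx 1.6382 \cdot 10^{5}$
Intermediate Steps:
$H{\left(L \right)} = \frac{1}{L}$
$y = \frac{92}{5}$ ($y = \left(5 - 3\right) \left(\frac{1}{5} + 9\right) = 2 \left(\frac{1}{5} + 9\right) = 2 \cdot \frac{46}{5} = \frac{92}{5} \approx 18.4$)
$\left(-4638 + 4595\right) \left(y \left(-3\right) 14 - 3037\right) = \left(-4638 + 4595\right) \left(\frac{92}{5} \left(-3\right) 14 - 3037\right) = - 43 \left(\left(- \frac{276}{5}\right) 14 - 3037\right) = - 43 \left(- \frac{3864}{5} - 3037\right) = \left(-43\right) \left(- \frac{19049}{5}\right) = \frac{819107}{5}$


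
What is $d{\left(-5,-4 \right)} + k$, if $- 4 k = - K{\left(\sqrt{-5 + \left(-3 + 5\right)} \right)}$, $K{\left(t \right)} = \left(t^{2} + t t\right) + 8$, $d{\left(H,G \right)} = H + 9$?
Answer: $\frac{9}{2} \approx 4.5$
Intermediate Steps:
$d{\left(H,G \right)} = 9 + H$
$K{\left(t \right)} = 8 + 2 t^{2}$ ($K{\left(t \right)} = \left(t^{2} + t^{2}\right) + 8 = 2 t^{2} + 8 = 8 + 2 t^{2}$)
$k = \frac{1}{2}$ ($k = - \frac{\left(-1\right) \left(8 + 2 \left(\sqrt{-5 + \left(-3 + 5\right)}\right)^{2}\right)}{4} = - \frac{\left(-1\right) \left(8 + 2 \left(\sqrt{-5 + 2}\right)^{2}\right)}{4} = - \frac{\left(-1\right) \left(8 + 2 \left(\sqrt{-3}\right)^{2}\right)}{4} = - \frac{\left(-1\right) \left(8 + 2 \left(i \sqrt{3}\right)^{2}\right)}{4} = - \frac{\left(-1\right) \left(8 + 2 \left(-3\right)\right)}{4} = - \frac{\left(-1\right) \left(8 - 6\right)}{4} = - \frac{\left(-1\right) 2}{4} = \left(- \frac{1}{4}\right) \left(-2\right) = \frac{1}{2} \approx 0.5$)
$d{\left(-5,-4 \right)} + k = \left(9 - 5\right) + \frac{1}{2} = 4 + \frac{1}{2} = \frac{9}{2}$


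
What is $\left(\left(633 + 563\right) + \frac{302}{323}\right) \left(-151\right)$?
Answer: $- \frac{58378110}{323} \approx -1.8074 \cdot 10^{5}$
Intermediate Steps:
$\left(\left(633 + 563\right) + \frac{302}{323}\right) \left(-151\right) = \left(1196 + 302 \cdot \frac{1}{323}\right) \left(-151\right) = \left(1196 + \frac{302}{323}\right) \left(-151\right) = \frac{386610}{323} \left(-151\right) = - \frac{58378110}{323}$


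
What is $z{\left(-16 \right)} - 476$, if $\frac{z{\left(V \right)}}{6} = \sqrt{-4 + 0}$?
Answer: $-476 + 12 i \approx -476.0 + 12.0 i$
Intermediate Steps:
$z{\left(V \right)} = 12 i$ ($z{\left(V \right)} = 6 \sqrt{-4 + 0} = 6 \sqrt{-4} = 6 \cdot 2 i = 12 i$)
$z{\left(-16 \right)} - 476 = 12 i - 476 = -476 + 12 i$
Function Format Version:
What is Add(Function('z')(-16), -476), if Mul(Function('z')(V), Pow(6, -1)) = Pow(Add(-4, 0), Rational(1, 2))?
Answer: Add(-476, Mul(12, I)) ≈ Add(-476.00, Mul(12.000, I))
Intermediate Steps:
Function('z')(V) = Mul(12, I) (Function('z')(V) = Mul(6, Pow(Add(-4, 0), Rational(1, 2))) = Mul(6, Pow(-4, Rational(1, 2))) = Mul(6, Mul(2, I)) = Mul(12, I))
Add(Function('z')(-16), -476) = Add(Mul(12, I), -476) = Add(-476, Mul(12, I))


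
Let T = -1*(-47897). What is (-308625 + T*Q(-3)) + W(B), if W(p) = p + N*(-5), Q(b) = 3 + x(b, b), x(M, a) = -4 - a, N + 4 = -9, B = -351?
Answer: -213117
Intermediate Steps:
N = -13 (N = -4 - 9 = -13)
T = 47897
Q(b) = -1 - b (Q(b) = 3 + (-4 - b) = -1 - b)
W(p) = 65 + p (W(p) = p - 13*(-5) = p + 65 = 65 + p)
(-308625 + T*Q(-3)) + W(B) = (-308625 + 47897*(-1 - 1*(-3))) + (65 - 351) = (-308625 + 47897*(-1 + 3)) - 286 = (-308625 + 47897*2) - 286 = (-308625 + 95794) - 286 = -212831 - 286 = -213117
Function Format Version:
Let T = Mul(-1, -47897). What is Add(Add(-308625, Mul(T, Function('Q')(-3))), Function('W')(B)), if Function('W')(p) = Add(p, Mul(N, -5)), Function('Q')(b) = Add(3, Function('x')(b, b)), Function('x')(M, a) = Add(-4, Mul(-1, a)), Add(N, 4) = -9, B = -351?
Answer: -213117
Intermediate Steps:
N = -13 (N = Add(-4, -9) = -13)
T = 47897
Function('Q')(b) = Add(-1, Mul(-1, b)) (Function('Q')(b) = Add(3, Add(-4, Mul(-1, b))) = Add(-1, Mul(-1, b)))
Function('W')(p) = Add(65, p) (Function('W')(p) = Add(p, Mul(-13, -5)) = Add(p, 65) = Add(65, p))
Add(Add(-308625, Mul(T, Function('Q')(-3))), Function('W')(B)) = Add(Add(-308625, Mul(47897, Add(-1, Mul(-1, -3)))), Add(65, -351)) = Add(Add(-308625, Mul(47897, Add(-1, 3))), -286) = Add(Add(-308625, Mul(47897, 2)), -286) = Add(Add(-308625, 95794), -286) = Add(-212831, -286) = -213117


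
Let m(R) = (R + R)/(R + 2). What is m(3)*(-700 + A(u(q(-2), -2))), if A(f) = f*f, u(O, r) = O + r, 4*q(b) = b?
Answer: -1665/2 ≈ -832.50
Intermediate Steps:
q(b) = b/4
m(R) = 2*R/(2 + R) (m(R) = (2*R)/(2 + R) = 2*R/(2 + R))
A(f) = f²
m(3)*(-700 + A(u(q(-2), -2))) = (2*3/(2 + 3))*(-700 + ((¼)*(-2) - 2)²) = (2*3/5)*(-700 + (-½ - 2)²) = (2*3*(⅕))*(-700 + (-5/2)²) = 6*(-700 + 25/4)/5 = (6/5)*(-2775/4) = -1665/2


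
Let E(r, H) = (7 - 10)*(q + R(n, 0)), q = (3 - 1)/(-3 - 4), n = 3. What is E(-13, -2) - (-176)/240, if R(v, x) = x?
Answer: 167/105 ≈ 1.5905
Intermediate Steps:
q = -2/7 (q = 2/(-7) = 2*(-⅐) = -2/7 ≈ -0.28571)
E(r, H) = 6/7 (E(r, H) = (7 - 10)*(-2/7 + 0) = -3*(-2/7) = 6/7)
E(-13, -2) - (-176)/240 = 6/7 - (-176)/240 = 6/7 - 1*(-11/15) = 6/7 + 11/15 = 167/105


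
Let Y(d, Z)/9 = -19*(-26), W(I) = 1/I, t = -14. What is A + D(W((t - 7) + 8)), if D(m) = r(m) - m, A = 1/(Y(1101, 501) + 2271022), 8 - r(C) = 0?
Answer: 18378781/2275468 ≈ 8.0769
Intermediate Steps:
r(C) = 8 (r(C) = 8 - 1*0 = 8 + 0 = 8)
Y(d, Z) = 4446 (Y(d, Z) = 9*(-19*(-26)) = 9*494 = 4446)
A = 1/2275468 (A = 1/(4446 + 2271022) = 1/2275468 ≈ 4.3947e-7)
D(m) = 8 - m
A + D(W((t - 7) + 8)) = 1/2275468 + (8 - 1/((-14 - 7) + 8)) = 1/2275468 + (8 - 1/(-21 + 8)) = 1/2275468 + (8 - 1/(-13)) = 1/2275468 + (8 - 1*(-1/13)) = 1/2275468 + (8 + 1/13) = 1/2275468 + 105/13 = 18378781/2275468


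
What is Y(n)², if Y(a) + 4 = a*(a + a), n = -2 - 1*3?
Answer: 2116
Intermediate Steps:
n = -5 (n = -2 - 3 = -5)
Y(a) = -4 + 2*a² (Y(a) = -4 + a*(a + a) = -4 + a*(2*a) = -4 + 2*a²)
Y(n)² = (-4 + 2*(-5)²)² = (-4 + 2*25)² = (-4 + 50)² = 46² = 2116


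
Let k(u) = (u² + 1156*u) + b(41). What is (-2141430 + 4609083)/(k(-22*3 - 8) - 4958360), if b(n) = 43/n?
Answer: -101173773/206575505 ≈ -0.48977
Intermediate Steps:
k(u) = 43/41 + u² + 1156*u (k(u) = (u² + 1156*u) + 43/41 = 43/41 + u² + 1156*u)
(-2141430 + 4609083)/(k(-22*3 - 8) - 4958360) = (-2141430 + 4609083)/((43/41 + (-22*3 - 8)² + 1156*(-22*3 - 8)) - 4958360) = 2467653/((43/41 + (-66 - 8)² + 1156*(-66 - 8)) - 4958360) = 2467653/((43/41 + (-74)² + 1156*(-74)) - 4958360) = 2467653/((43/41 + 5476 - 85544) - 4958360) = 2467653/(-3282745/41 - 4958360) = 2467653/(-206575505/41) = 2467653*(-41/206575505) = -101173773/206575505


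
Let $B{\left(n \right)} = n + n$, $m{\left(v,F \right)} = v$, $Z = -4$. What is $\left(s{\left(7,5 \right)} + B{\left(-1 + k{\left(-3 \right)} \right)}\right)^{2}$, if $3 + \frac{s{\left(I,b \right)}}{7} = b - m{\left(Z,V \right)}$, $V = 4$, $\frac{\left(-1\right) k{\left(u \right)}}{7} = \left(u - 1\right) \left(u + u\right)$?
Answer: $87616$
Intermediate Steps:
$k{\left(u \right)} = - 14 u \left(-1 + u\right)$ ($k{\left(u \right)} = - 7 \left(u - 1\right) \left(u + u\right) = - 7 \left(-1 + u\right) 2 u = - 7 \cdot 2 u \left(-1 + u\right) = - 14 u \left(-1 + u\right)$)
$s{\left(I,b \right)} = 7 + 7 b$ ($s{\left(I,b \right)} = -21 + 7 \left(b - -4\right) = -21 + 7 \left(b + 4\right) = -21 + 7 \left(4 + b\right) = -21 + \left(28 + 7 b\right) = 7 + 7 b$)
$B{\left(n \right)} = 2 n$
$\left(s{\left(7,5 \right)} + B{\left(-1 + k{\left(-3 \right)} \right)}\right)^{2} = \left(\left(7 + 7 \cdot 5\right) + 2 \left(-1 + 14 \left(-3\right) \left(1 - -3\right)\right)\right)^{2} = \left(\left(7 + 35\right) + 2 \left(-1 + 14 \left(-3\right) \left(1 + 3\right)\right)\right)^{2} = \left(42 + 2 \left(-1 + 14 \left(-3\right) 4\right)\right)^{2} = \left(42 + 2 \left(-1 - 168\right)\right)^{2} = \left(42 + 2 \left(-169\right)\right)^{2} = \left(42 - 338\right)^{2} = \left(-296\right)^{2} = 87616$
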